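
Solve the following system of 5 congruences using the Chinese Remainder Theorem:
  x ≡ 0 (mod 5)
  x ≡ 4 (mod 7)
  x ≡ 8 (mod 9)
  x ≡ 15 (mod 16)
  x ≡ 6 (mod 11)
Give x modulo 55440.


Product of moduli M = 5 · 7 · 9 · 16 · 11 = 55440.
Merge one congruence at a time:
  Start: x ≡ 0 (mod 5).
  Combine with x ≡ 4 (mod 7); new modulus lcm = 35.
    Write x = 0 + 5·t and substitute into x ≡ 4 (mod 7): 5·t ≡ 4 − 0 = 4 (mod 7).
    The inverse of 5 mod 7 is 3 (since 5·3 = 15 = 2·7 + 1), so t ≡ 3·4 = 12 ≡ 5 (mod 7).
    Then x = 0 + 5·5 = 25, valid modulo lcm(5, 7) = 35: x ≡ 25 (mod 35).
  Combine with x ≡ 8 (mod 9); new modulus lcm = 315.
    Write x = 25 + 35·t and substitute into x ≡ 8 (mod 9): 35·t ≡ 8 − 25 = -17 (mod 9).
    Reduce coefficients mod 9: 8·t ≡ 1 (mod 9).
    The inverse of 8 mod 9 is 8 (since 8·8 = 64 = 7·9 + 1), so t ≡ 8·1 = 8 ≡ 8 (mod 9).
    Then x = 25 + 35·8 = 305, valid modulo lcm(35, 9) = 315: x ≡ 305 (mod 315).
  Combine with x ≡ 15 (mod 16); new modulus lcm = 5040.
    Write x = 305 + 315·t and substitute into x ≡ 15 (mod 16): 315·t ≡ 15 − 305 = -290 (mod 16).
    Reduce coefficients mod 16: 11·t ≡ 14 (mod 16).
    The inverse of 11 mod 16 is 3 (since 11·3 = 33 = 2·16 + 1), so t ≡ 3·14 = 42 ≡ 10 (mod 16).
    Then x = 305 + 315·10 = 3455, valid modulo lcm(315, 16) = 5040: x ≡ 3455 (mod 5040).
  Combine with x ≡ 6 (mod 11); new modulus lcm = 55440.
    Write x = 3455 + 5040·t and substitute into x ≡ 6 (mod 11): 5040·t ≡ 6 − 3455 = -3449 (mod 11).
    Reduce coefficients mod 11: 2·t ≡ 5 (mod 11).
    The inverse of 2 mod 11 is 6 (since 2·6 = 12 = 1·11 + 1), so t ≡ 6·5 = 30 ≡ 8 (mod 11).
    Then x = 3455 + 5040·8 = 43775, valid modulo lcm(5040, 11) = 55440: x ≡ 43775 (mod 55440).
Verify against each original: 43775 mod 5 = 0, 43775 mod 7 = 4, 43775 mod 9 = 8, 43775 mod 16 = 15, 43775 mod 11 = 6.

x ≡ 43775 (mod 55440).


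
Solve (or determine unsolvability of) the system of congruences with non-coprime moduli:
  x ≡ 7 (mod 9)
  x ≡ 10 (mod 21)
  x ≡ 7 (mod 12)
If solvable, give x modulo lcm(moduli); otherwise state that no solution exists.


Moduli 9, 21, 12 are not pairwise coprime, so CRT works modulo lcm(m_i) when all pairwise compatibility conditions hold.
Pairwise compatibility: gcd(m_i, m_j) must divide a_i - a_j for every pair.
Merge one congruence at a time:
  Start: x ≡ 7 (mod 9).
  Combine with x ≡ 10 (mod 21): gcd(9, 21) = 3; 10 - 7 = 3, which IS divisible by 3, so compatible.
    Write x = 7 + 9·t and substitute into x ≡ 10 (mod 21): 9·t ≡ 10 − 7 = 3 (mod 21).
    Divide the congruence (and modulus) by g = 3: 3·t ≡ 1 (mod 7).
    The inverse of 3 mod 7 is 5 (since 3·5 = 15 = 2·7 + 1), so t ≡ 5·1 = 5 ≡ 5 (mod 7).
    Then x = 7 + 9·5 = 52, valid modulo lcm(9, 21) = 63: x ≡ 52 (mod 63).
  Combine with x ≡ 7 (mod 12): gcd(63, 12) = 3; 7 - 52 = -45, which IS divisible by 3, so compatible.
    Write x = 52 + 63·t and substitute into x ≡ 7 (mod 12): 63·t ≡ 7 − 52 = -45 (mod 12).
    Divide the congruence (and modulus) by g = 3: 21·t ≡ -15 (mod 4).
    Reduce coefficients mod 4: 1·t ≡ 1 (mod 4).
    So t ≡ 1 (mod 4).
    Then x = 52 + 63·1 = 115, valid modulo lcm(63, 12) = 252: x ≡ 115 (mod 252).
Verify: 115 mod 9 = 7, 115 mod 21 = 10, 115 mod 12 = 7.

x ≡ 115 (mod 252).


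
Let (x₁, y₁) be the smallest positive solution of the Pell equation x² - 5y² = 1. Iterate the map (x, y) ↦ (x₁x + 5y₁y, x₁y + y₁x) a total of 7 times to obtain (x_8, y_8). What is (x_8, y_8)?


Step 1: Find the fundamental solution (x₁, y₁) of x² - 5y² = 1.
  Expand √5 as a continued fraction. a₀ = ⌊√5⌋ = 2; iterate m_{k+1} = d_k·a_k − m_k, d_{k+1} = (5 − m_{k+1}²)/d_k, a_{k+1} = ⌊(a₀ + m_{k+1})/d_{k+1}⌋ (starting m₀ = 0, d₀ = 1), with convergents p_k = a_k·p_{k-1} + p_{k-2}, q_k = a_k·q_{k-1} + q_{k-2} (p₋₁ = 1, q₋₁ = 0):
  k = 0: a₀ = 2; p₀/q₀ = 2/1; p₀² − 5·q₀² = 4 − 5 = -1.
  k = 1: m = 2, d = 1, a = ⌊(2 + 2)/1⌋ = 4; p/q = (4·2 + 1)/(4·1 + 0) = 9/4; p² − 5·q² = 81 − 80 = 1.
  The first convergent with p² − 5·q² = 1 gives the fundamental solution (x₁, y₁) = (9, 4).
Step 2: Apply the recurrence (x_{n+1}, y_{n+1}) = (x₁x_n + 5y₁y_n, x₁y_n + y₁x_n) repeatedly.
  From (x_1, y_1) = (9, 4): x_2 = 9·9 + 5·4·4 = 161; y_2 = 9·4 + 4·9 = 72.
  From (x_2, y_2) = (161, 72): x_3 = 9·161 + 5·4·72 = 2889; y_3 = 9·72 + 4·161 = 1292.
  From (x_3, y_3) = (2889, 1292): x_4 = 9·2889 + 5·4·1292 = 51841; y_4 = 9·1292 + 4·2889 = 23184.
  From (x_4, y_4) = (51841, 23184): x_5 = 9·51841 + 5·4·23184 = 930249; y_5 = 9·23184 + 4·51841 = 416020.
  From (x_5, y_5) = (930249, 416020): x_6 = 9·930249 + 5·4·416020 = 16692641; y_6 = 9·416020 + 4·930249 = 7465176.
  From (x_6, y_6) = (16692641, 7465176): x_7 = 9·16692641 + 5·4·7465176 = 299537289; y_7 = 9·7465176 + 4·16692641 = 133957148.
  From (x_7, y_7) = (299537289, 133957148): x_8 = 9·299537289 + 5·4·133957148 = 5374978561; y_8 = 9·133957148 + 4·299537289 = 2403763488.
Step 3: Verify x_8² - 5·y_8² = 28890394531209630721 - 28890394531209630720 = 1 (should be 1). ✓

(x_1, y_1) = (9, 4); (x_8, y_8) = (5374978561, 2403763488).


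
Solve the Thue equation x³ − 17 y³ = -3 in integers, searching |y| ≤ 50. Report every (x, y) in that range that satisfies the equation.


The equation is x³ - 17y³ = -3. For fixed y, x³ = 17·y³ − 3, so a solution requires the RHS to be a perfect cube.
Strategy: iterate y from -50 to 50, compute RHS = 17·y³ − 3, and check whether it is a (positive or negative) perfect cube.
Check small values of y:
  y = 0: RHS = -3 is not a perfect cube.
  y = 1: RHS = 14 is not a perfect cube.
  y = -1: RHS = -20 is not a perfect cube.
  y = 2: RHS = 133 is not a perfect cube.
  y = -2: RHS = -139 is not a perfect cube.
  y = 3: RHS = 456 is not a perfect cube.
  y = -3: RHS = -462 is not a perfect cube.
Continuing the search up to |y| = 50 finds no solutions either.
No (x, y) in the scanned range satisfies the equation.

No integer solutions with |y| ≤ 50.


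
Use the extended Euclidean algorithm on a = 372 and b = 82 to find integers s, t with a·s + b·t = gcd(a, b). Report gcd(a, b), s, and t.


Euclidean algorithm on (372, 82) — divide until remainder is 0:
  372 = 4 · 82 + 44
  82 = 1 · 44 + 38
  44 = 1 · 38 + 6
  38 = 6 · 6 + 2
  6 = 3 · 2 + 0
gcd(372, 82) = 2.
Track Bezout coefficients alongside the remainders: start with r₀ = 372 = a·1 + b·0 (s = 1, t = 0) and r₁ = 82 = a·0 + b·1 (s = 0, t = 1); each new remainder r_{k+1} = r_{k-1} − q_k·r_k inherits s_{k+1} = s_{k-1} − q_k·s_k, t_{k+1} = t_{k-1} − q_k·t_k, so r_k = a·s_k + b·t_k at every step:
  q = 4: r = 44, s = 1 − 4·0 = 1, t = 0 − 4·1 = -4  (check: 372·1 + 82·(-4) = 44)
  q = 1: r = 38, s = 0 − 1·1 = -1, t = 1 − 1·(-4) = 5  (check: 372·(-1) + 82·5 = 38)
  q = 1: r = 6, s = 1 − 1·(-1) = 2, t = -4 − 1·5 = -9  (check: 372·2 + 82·(-9) = 6)
  q = 6: r = 2, s = -1 − 6·2 = -13, t = 5 − 6·(-9) = 59  (check: 372·(-13) + 82·59 = 2)
The row with r = 2 (the gcd) gives the Bezout coefficients s = -13, t = 59.
Result: 372 · (-13) + 82 · (59) = 2.

gcd(372, 82) = 2; s = -13, t = 59 (check: 372·(-13) + 82·59 = 2).


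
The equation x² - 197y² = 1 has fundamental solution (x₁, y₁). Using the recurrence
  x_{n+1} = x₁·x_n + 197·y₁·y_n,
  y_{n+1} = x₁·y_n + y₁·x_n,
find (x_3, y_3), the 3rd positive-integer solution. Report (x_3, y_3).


Step 1: Find the fundamental solution (x₁, y₁) of x² - 197y² = 1.
  Expand √197 as a continued fraction. a₀ = ⌊√197⌋ = 14; iterate m_{k+1} = d_k·a_k − m_k, d_{k+1} = (197 − m_{k+1}²)/d_k, a_{k+1} = ⌊(a₀ + m_{k+1})/d_{k+1}⌋ (starting m₀ = 0, d₀ = 1), with convergents p_k = a_k·p_{k-1} + p_{k-2}, q_k = a_k·q_{k-1} + q_{k-2} (p₋₁ = 1, q₋₁ = 0):
  k = 0: a₀ = 14; p₀/q₀ = 14/1; p₀² − 197·q₀² = 196 − 197 = -1.
  k = 1: m = 14, d = 1, a = ⌊(14 + 14)/1⌋ = 28; p/q = (28·14 + 1)/(28·1 + 0) = 393/28; p² − 197·q² = 154449 − 154448 = 1.
  The first convergent with p² − 197·q² = 1 gives the fundamental solution (x₁, y₁) = (393, 28).
Step 2: Apply the recurrence (x_{n+1}, y_{n+1}) = (x₁x_n + 197y₁y_n, x₁y_n + y₁x_n) repeatedly.
  From (x_1, y_1) = (393, 28): x_2 = 393·393 + 197·28·28 = 308897; y_2 = 393·28 + 28·393 = 22008.
  From (x_2, y_2) = (308897, 22008): x_3 = 393·308897 + 197·28·22008 = 242792649; y_3 = 393·22008 + 28·308897 = 17298260.
Step 3: Verify x_3² - 197·y_3² = 58948270408437201 - 58948270408437200 = 1 (should be 1). ✓

(x_1, y_1) = (393, 28); (x_3, y_3) = (242792649, 17298260).


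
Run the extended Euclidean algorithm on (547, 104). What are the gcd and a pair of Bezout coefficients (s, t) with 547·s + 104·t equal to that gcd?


Euclidean algorithm on (547, 104) — divide until remainder is 0:
  547 = 5 · 104 + 27
  104 = 3 · 27 + 23
  27 = 1 · 23 + 4
  23 = 5 · 4 + 3
  4 = 1 · 3 + 1
  3 = 3 · 1 + 0
gcd(547, 104) = 1.
Track Bezout coefficients alongside the remainders: start with r₀ = 547 = a·1 + b·0 (s = 1, t = 0) and r₁ = 104 = a·0 + b·1 (s = 0, t = 1); each new remainder r_{k+1} = r_{k-1} − q_k·r_k inherits s_{k+1} = s_{k-1} − q_k·s_k, t_{k+1} = t_{k-1} − q_k·t_k, so r_k = a·s_k + b·t_k at every step:
  q = 5: r = 27, s = 1 − 5·0 = 1, t = 0 − 5·1 = -5  (check: 547·1 + 104·(-5) = 27)
  q = 3: r = 23, s = 0 − 3·1 = -3, t = 1 − 3·(-5) = 16  (check: 547·(-3) + 104·16 = 23)
  q = 1: r = 4, s = 1 − 1·(-3) = 4, t = -5 − 1·16 = -21  (check: 547·4 + 104·(-21) = 4)
  q = 5: r = 3, s = -3 − 5·4 = -23, t = 16 − 5·(-21) = 121  (check: 547·(-23) + 104·121 = 3)
  q = 1: r = 1, s = 4 − 1·(-23) = 27, t = -21 − 1·121 = -142  (check: 547·27 + 104·(-142) = 1)
The row with r = 1 (the gcd) gives the Bezout coefficients s = 27, t = -142.
Result: 547 · (27) + 104 · (-142) = 1.

gcd(547, 104) = 1; s = 27, t = -142 (check: 547·27 + 104·(-142) = 1).


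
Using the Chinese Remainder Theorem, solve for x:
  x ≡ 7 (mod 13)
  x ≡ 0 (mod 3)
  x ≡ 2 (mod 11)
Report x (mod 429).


Moduli 13, 3, 11 are pairwise coprime; by CRT there is a unique solution modulo M = 13 · 3 · 11 = 429.
Solve pairwise, accumulating the modulus:
  Start with x ≡ 7 (mod 13).
  Combine with x ≡ 0 (mod 3): since gcd(13, 3) = 1, we get a unique residue mod 39.
    Write x = 7 + 13·t and substitute into x ≡ 0 (mod 3): 13·t ≡ 0 − 7 = -7 (mod 3).
    Reduce coefficients mod 3: 1·t ≡ 2 (mod 3).
    So t ≡ 2 (mod 3).
    Then x = 7 + 13·2 = 33, valid modulo lcm(13, 3) = 39: x ≡ 33 (mod 39).
  Combine with x ≡ 2 (mod 11): since gcd(39, 11) = 1, we get a unique residue mod 429.
    Write x = 33 + 39·t and substitute into x ≡ 2 (mod 11): 39·t ≡ 2 − 33 = -31 (mod 11).
    Reduce coefficients mod 11: 6·t ≡ 2 (mod 11).
    The inverse of 6 mod 11 is 2 (since 6·2 = 12 = 1·11 + 1), so t ≡ 2·2 = 4 ≡ 4 (mod 11).
    Then x = 33 + 39·4 = 189, valid modulo lcm(39, 11) = 429: x ≡ 189 (mod 429).
Verify: 189 mod 13 = 7 ✓, 189 mod 3 = 0 ✓, 189 mod 11 = 2 ✓.

x ≡ 189 (mod 429).


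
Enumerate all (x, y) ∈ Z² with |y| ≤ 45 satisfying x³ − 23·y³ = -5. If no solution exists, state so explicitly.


The equation is x³ - 23y³ = -5. For fixed y, x³ = 23·y³ − 5, so a solution requires the RHS to be a perfect cube.
Strategy: iterate y from -45 to 45, compute RHS = 23·y³ − 5, and check whether it is a (positive or negative) perfect cube.
Check small values of y:
  y = 0: RHS = -5 is not a perfect cube.
  y = 1: RHS = 18 is not a perfect cube.
  y = -1: RHS = -28 is not a perfect cube.
  y = 2: RHS = 179 is not a perfect cube.
  y = -2: RHS = -189 is not a perfect cube.
  y = 3: RHS = 616 is not a perfect cube.
  y = -3: RHS = -626 is not a perfect cube.
Continuing the search up to |y| = 45 finds no solutions either.
No (x, y) in the scanned range satisfies the equation.

No integer solutions with |y| ≤ 45.


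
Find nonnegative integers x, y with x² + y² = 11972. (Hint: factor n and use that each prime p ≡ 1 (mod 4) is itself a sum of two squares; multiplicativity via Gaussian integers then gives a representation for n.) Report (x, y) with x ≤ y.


Step 1: Factor n = 11972 = 2^2 · 41 · 73.
Step 2: Check the mod-4 condition on each prime factor: 2 = 2 (special); 41 ≡ 1 (mod 4), exponent 1; 73 ≡ 1 (mod 4), exponent 1.
All primes ≡ 3 (mod 4) appear to even exponent (or don't appear), so by the two-squares theorem n IS expressible as a sum of two squares.
Step 3: Build a representation. Group n = k² · m with k = 2 and m = 41 · 73 = 2993 (a product of primes ≡ 1 (mod 4)); a representation of m scales to one of n via (k·x)² + (k·y)² = k²(x² + y²). Each prime p ≡ 1 (mod 4) is itself a sum of two squares; find a² by testing p − a² for a perfect square:
  41: 41 − 1² = 40, 41 − 2² = 37, 41 − 3² = 32, 41 − 4² = 25 = 5² ⇒ 41 = 4² + 5².
  73: 73 − 1² = 72, 73 − 2² = 69, 73 − 3² = 64 = 8² ⇒ 73 = 3² + 8².
  Combine using the Brahmagupta–Fibonacci identity (a² + b²)(c² + d²) = (ac − bd)² + (ad + bc)² = (ac + bd)² + (ad − bc)²:
  41 · 73 = 2993: from (4² + 5²)(3² + 8²), take (4·3 − 5·8, 4·8 + 5·3) = (12 − 40, 32 + 15) = (-28, 47); dropping signs (only squares matter) gives (28, 47); check 28² + 47² = 784 + 2209 = 2993 ✓.
  Scale by k = 2: (2·28, 2·47) = (56, 94).
Step 4: Order so x ≤ y and verify: 56² + 94² = 3136 + 8836 = 11972 = n. ✓

n = 11972 = 56² + 94² (one valid representation with x ≤ y).


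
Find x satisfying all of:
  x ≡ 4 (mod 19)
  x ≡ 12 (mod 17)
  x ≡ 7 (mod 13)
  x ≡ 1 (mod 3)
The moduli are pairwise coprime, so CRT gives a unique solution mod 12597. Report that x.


Product of moduli M = 19 · 17 · 13 · 3 = 12597.
Merge one congruence at a time:
  Start: x ≡ 4 (mod 19).
  Combine with x ≡ 12 (mod 17); new modulus lcm = 323.
    Write x = 4 + 19·t and substitute into x ≡ 12 (mod 17): 19·t ≡ 12 − 4 = 8 (mod 17).
    Reduce coefficients mod 17: 2·t ≡ 8 (mod 17).
    The inverse of 2 mod 17 is 9 (since 2·9 = 18 = 1·17 + 1), so t ≡ 9·8 = 72 ≡ 4 (mod 17).
    Then x = 4 + 19·4 = 80, valid modulo lcm(19, 17) = 323: x ≡ 80 (mod 323).
  Combine with x ≡ 7 (mod 13); new modulus lcm = 4199.
    Write x = 80 + 323·t and substitute into x ≡ 7 (mod 13): 323·t ≡ 7 − 80 = -73 (mod 13).
    Reduce coefficients mod 13: 11·t ≡ 5 (mod 13).
    The inverse of 11 mod 13 is 6 (since 11·6 = 66 = 5·13 + 1), so t ≡ 6·5 = 30 ≡ 4 (mod 13).
    Then x = 80 + 323·4 = 1372, valid modulo lcm(323, 13) = 4199: x ≡ 1372 (mod 4199).
  Combine with x ≡ 1 (mod 3); new modulus lcm = 12597.
    Write x = 1372 + 4199·t and substitute into x ≡ 1 (mod 3): 4199·t ≡ 1 − 1372 = -1371 (mod 3).
    Reduce coefficients mod 3: 2·t ≡ 0 (mod 3).
    The inverse of 2 mod 3 is 2 (since 2·2 = 4 = 1·3 + 1), so t ≡ 2·0 = 0 ≡ 0 (mod 3).
    Then x = 1372 + 4199·0 = 1372, valid modulo lcm(4199, 3) = 12597: x ≡ 1372 (mod 12597).
Verify against each original: 1372 mod 19 = 4, 1372 mod 17 = 12, 1372 mod 13 = 7, 1372 mod 3 = 1.

x ≡ 1372 (mod 12597).


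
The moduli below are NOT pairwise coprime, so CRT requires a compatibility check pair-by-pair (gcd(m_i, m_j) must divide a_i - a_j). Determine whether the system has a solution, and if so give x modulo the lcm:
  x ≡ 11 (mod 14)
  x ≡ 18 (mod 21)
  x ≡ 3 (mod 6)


Moduli 14, 21, 6 are not pairwise coprime, so CRT works modulo lcm(m_i) when all pairwise compatibility conditions hold.
Pairwise compatibility: gcd(m_i, m_j) must divide a_i - a_j for every pair.
Merge one congruence at a time:
  Start: x ≡ 11 (mod 14).
  Combine with x ≡ 18 (mod 21): gcd(14, 21) = 7; 18 - 11 = 7, which IS divisible by 7, so compatible.
    Write x = 11 + 14·t and substitute into x ≡ 18 (mod 21): 14·t ≡ 18 − 11 = 7 (mod 21).
    Divide the congruence (and modulus) by g = 7: 2·t ≡ 1 (mod 3).
    The inverse of 2 mod 3 is 2 (since 2·2 = 4 = 1·3 + 1), so t ≡ 2·1 = 2 ≡ 2 (mod 3).
    Then x = 11 + 14·2 = 39, valid modulo lcm(14, 21) = 42: x ≡ 39 (mod 42).
  Combine with x ≡ 3 (mod 6): gcd(42, 6) = 6; 3 - 39 = -36, which IS divisible by 6, so compatible.
    Write x = 39 + 42·t and substitute into x ≡ 3 (mod 6): 42·t ≡ 3 − 39 = -36 (mod 6).
    Divide the congruence (and modulus) by g = 6: 7·t ≡ -6 (mod 1).
    Modulo 1 every t works; take t = 0.
    Then x = 39 + 42·0 = 39, valid modulo lcm(42, 6) = 42: x ≡ 39 (mod 42).
Verify: 39 mod 14 = 11, 39 mod 21 = 18, 39 mod 6 = 3.

x ≡ 39 (mod 42).


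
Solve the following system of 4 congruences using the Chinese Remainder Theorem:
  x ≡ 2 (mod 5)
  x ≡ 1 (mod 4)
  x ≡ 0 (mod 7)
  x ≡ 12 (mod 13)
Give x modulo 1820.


Product of moduli M = 5 · 4 · 7 · 13 = 1820.
Merge one congruence at a time:
  Start: x ≡ 2 (mod 5).
  Combine with x ≡ 1 (mod 4); new modulus lcm = 20.
    Write x = 2 + 5·t and substitute into x ≡ 1 (mod 4): 5·t ≡ 1 − 2 = -1 (mod 4).
    Reduce coefficients mod 4: 1·t ≡ 3 (mod 4).
    So t ≡ 3 (mod 4).
    Then x = 2 + 5·3 = 17, valid modulo lcm(5, 4) = 20: x ≡ 17 (mod 20).
  Combine with x ≡ 0 (mod 7); new modulus lcm = 140.
    Write x = 17 + 20·t and substitute into x ≡ 0 (mod 7): 20·t ≡ 0 − 17 = -17 (mod 7).
    Reduce coefficients mod 7: 6·t ≡ 4 (mod 7).
    The inverse of 6 mod 7 is 6 (since 6·6 = 36 = 5·7 + 1), so t ≡ 6·4 = 24 ≡ 3 (mod 7).
    Then x = 17 + 20·3 = 77, valid modulo lcm(20, 7) = 140: x ≡ 77 (mod 140).
  Combine with x ≡ 12 (mod 13); new modulus lcm = 1820.
    Write x = 77 + 140·t and substitute into x ≡ 12 (mod 13): 140·t ≡ 12 − 77 = -65 (mod 13).
    Reduce coefficients mod 13: 10·t ≡ 0 (mod 13).
    The inverse of 10 mod 13 is 4 (since 10·4 = 40 = 3·13 + 1), so t ≡ 4·0 = 0 ≡ 0 (mod 13).
    Then x = 77 + 140·0 = 77, valid modulo lcm(140, 13) = 1820: x ≡ 77 (mod 1820).
Verify against each original: 77 mod 5 = 2, 77 mod 4 = 1, 77 mod 7 = 0, 77 mod 13 = 12.

x ≡ 77 (mod 1820).


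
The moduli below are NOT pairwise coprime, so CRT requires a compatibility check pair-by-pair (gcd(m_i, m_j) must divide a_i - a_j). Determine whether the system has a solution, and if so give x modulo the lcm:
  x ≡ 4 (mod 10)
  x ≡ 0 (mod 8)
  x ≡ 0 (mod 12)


Moduli 10, 8, 12 are not pairwise coprime, so CRT works modulo lcm(m_i) when all pairwise compatibility conditions hold.
Pairwise compatibility: gcd(m_i, m_j) must divide a_i - a_j for every pair.
Merge one congruence at a time:
  Start: x ≡ 4 (mod 10).
  Combine with x ≡ 0 (mod 8): gcd(10, 8) = 2; 0 - 4 = -4, which IS divisible by 2, so compatible.
    Write x = 4 + 10·t and substitute into x ≡ 0 (mod 8): 10·t ≡ 0 − 4 = -4 (mod 8).
    Divide the congruence (and modulus) by g = 2: 5·t ≡ -2 (mod 4).
    Reduce coefficients mod 4: 1·t ≡ 2 (mod 4).
    So t ≡ 2 (mod 4).
    Then x = 4 + 10·2 = 24, valid modulo lcm(10, 8) = 40: x ≡ 24 (mod 40).
  Combine with x ≡ 0 (mod 12): gcd(40, 12) = 4; 0 - 24 = -24, which IS divisible by 4, so compatible.
    Write x = 24 + 40·t and substitute into x ≡ 0 (mod 12): 40·t ≡ 0 − 24 = -24 (mod 12).
    Divide the congruence (and modulus) by g = 4: 10·t ≡ -6 (mod 3).
    Reduce coefficients mod 3: 1·t ≡ 0 (mod 3).
    So t ≡ 0 (mod 3).
    Then x = 24 + 40·0 = 24, valid modulo lcm(40, 12) = 120: x ≡ 24 (mod 120).
Verify: 24 mod 10 = 4, 24 mod 8 = 0, 24 mod 12 = 0.

x ≡ 24 (mod 120).


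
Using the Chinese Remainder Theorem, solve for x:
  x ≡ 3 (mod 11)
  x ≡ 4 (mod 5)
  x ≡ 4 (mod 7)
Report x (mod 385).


Moduli 11, 5, 7 are pairwise coprime; by CRT there is a unique solution modulo M = 11 · 5 · 7 = 385.
Solve pairwise, accumulating the modulus:
  Start with x ≡ 3 (mod 11).
  Combine with x ≡ 4 (mod 5): since gcd(11, 5) = 1, we get a unique residue mod 55.
    Write x = 3 + 11·t and substitute into x ≡ 4 (mod 5): 11·t ≡ 4 − 3 = 1 (mod 5).
    Reduce coefficients mod 5: 1·t ≡ 1 (mod 5).
    So t ≡ 1 (mod 5).
    Then x = 3 + 11·1 = 14, valid modulo lcm(11, 5) = 55: x ≡ 14 (mod 55).
  Combine with x ≡ 4 (mod 7): since gcd(55, 7) = 1, we get a unique residue mod 385.
    Write x = 14 + 55·t and substitute into x ≡ 4 (mod 7): 55·t ≡ 4 − 14 = -10 (mod 7).
    Reduce coefficients mod 7: 6·t ≡ 4 (mod 7).
    The inverse of 6 mod 7 is 6 (since 6·6 = 36 = 5·7 + 1), so t ≡ 6·4 = 24 ≡ 3 (mod 7).
    Then x = 14 + 55·3 = 179, valid modulo lcm(55, 7) = 385: x ≡ 179 (mod 385).
Verify: 179 mod 11 = 3 ✓, 179 mod 5 = 4 ✓, 179 mod 7 = 4 ✓.

x ≡ 179 (mod 385).


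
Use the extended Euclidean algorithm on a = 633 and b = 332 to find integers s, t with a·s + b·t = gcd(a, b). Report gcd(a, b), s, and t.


Euclidean algorithm on (633, 332) — divide until remainder is 0:
  633 = 1 · 332 + 301
  332 = 1 · 301 + 31
  301 = 9 · 31 + 22
  31 = 1 · 22 + 9
  22 = 2 · 9 + 4
  9 = 2 · 4 + 1
  4 = 4 · 1 + 0
gcd(633, 332) = 1.
Track Bezout coefficients alongside the remainders: start with r₀ = 633 = a·1 + b·0 (s = 1, t = 0) and r₁ = 332 = a·0 + b·1 (s = 0, t = 1); each new remainder r_{k+1} = r_{k-1} − q_k·r_k inherits s_{k+1} = s_{k-1} − q_k·s_k, t_{k+1} = t_{k-1} − q_k·t_k, so r_k = a·s_k + b·t_k at every step:
  q = 1: r = 301, s = 1 − 1·0 = 1, t = 0 − 1·1 = -1  (check: 633·1 + 332·(-1) = 301)
  q = 1: r = 31, s = 0 − 1·1 = -1, t = 1 − 1·(-1) = 2  (check: 633·(-1) + 332·2 = 31)
  q = 9: r = 22, s = 1 − 9·(-1) = 10, t = -1 − 9·2 = -19  (check: 633·10 + 332·(-19) = 22)
  q = 1: r = 9, s = -1 − 1·10 = -11, t = 2 − 1·(-19) = 21  (check: 633·(-11) + 332·21 = 9)
  q = 2: r = 4, s = 10 − 2·(-11) = 32, t = -19 − 2·21 = -61  (check: 633·32 + 332·(-61) = 4)
  q = 2: r = 1, s = -11 − 2·32 = -75, t = 21 − 2·(-61) = 143  (check: 633·(-75) + 332·143 = 1)
The row with r = 1 (the gcd) gives the Bezout coefficients s = -75, t = 143.
Result: 633 · (-75) + 332 · (143) = 1.

gcd(633, 332) = 1; s = -75, t = 143 (check: 633·(-75) + 332·143 = 1).


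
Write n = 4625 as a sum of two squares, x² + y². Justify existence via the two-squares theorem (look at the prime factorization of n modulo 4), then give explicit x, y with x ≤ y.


Step 1: Factor n = 4625 = 5^3 · 37.
Step 2: Check the mod-4 condition on each prime factor: 5 ≡ 1 (mod 4), exponent 3; 37 ≡ 1 (mod 4), exponent 1.
All primes ≡ 3 (mod 4) appear to even exponent (or don't appear), so by the two-squares theorem n IS expressible as a sum of two squares.
Step 3: Build a representation. Group n = k² · m with k = 5 and m = 5 · 37 = 185 (a product of primes ≡ 1 (mod 4)); a representation of m scales to one of n via (k·x)² + (k·y)² = k²(x² + y²). Each prime p ≡ 1 (mod 4) is itself a sum of two squares; find a² by testing p − a² for a perfect square:
  5: 5 − 1² = 4 = 2² ⇒ 5 = 1² + 2².
  37: 37 − 1² = 36 = 6² ⇒ 37 = 1² + 6².
  Combine using the Brahmagupta–Fibonacci identity (a² + b²)(c² + d²) = (ac − bd)² + (ad + bc)² = (ac + bd)² + (ad − bc)²:
  5 · 37 = 185: from (1² + 2²)(1² + 6²), take (1·1 − 2·6, 1·6 + 2·1) = (1 − 12, 6 + 2) = (-11, 8); dropping signs (only squares matter) gives (11, 8); check 11² + 8² = 121 + 64 = 185 ✓.
  Scale by k = 5: (5·11, 5·8) = (55, 40).
Step 4: Order so x ≤ y and verify: 40² + 55² = 1600 + 3025 = 4625 = n. ✓

n = 4625 = 40² + 55² (one valid representation with x ≤ y).


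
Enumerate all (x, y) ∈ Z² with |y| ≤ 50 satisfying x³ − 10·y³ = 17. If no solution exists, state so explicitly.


The equation is x³ - 10y³ = 17. For fixed y, x³ = 10·y³ + 17, so a solution requires the RHS to be a perfect cube.
Strategy: iterate y from -50 to 50, compute RHS = 10·y³ + 17, and check whether it is a (positive or negative) perfect cube.
Check small values of y:
  y = 0: RHS = 17 is not a perfect cube.
  y = 1: RHS = 27 = (3)³ ⇒ x = 3 works.
  y = -1: RHS = 7 is not a perfect cube.
  y = 2: RHS = 97 is not a perfect cube.
  y = -2: RHS = -63 is not a perfect cube.
  y = 3: RHS = 287 is not a perfect cube.
  y = -3: RHS = -253 is not a perfect cube.
Continuing the search up to |y| = 50 finds no further solutions beyond those listed.
Collected solutions: (3, 1).

Solutions (with |y| ≤ 50): (3, 1).


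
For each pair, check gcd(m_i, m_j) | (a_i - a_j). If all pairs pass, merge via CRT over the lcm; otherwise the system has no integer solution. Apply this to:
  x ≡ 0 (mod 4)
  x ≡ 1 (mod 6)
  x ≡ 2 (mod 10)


Moduli 4, 6, 10 are not pairwise coprime, so CRT works modulo lcm(m_i) when all pairwise compatibility conditions hold.
Pairwise compatibility: gcd(m_i, m_j) must divide a_i - a_j for every pair.
Merge one congruence at a time:
  Start: x ≡ 0 (mod 4).
  Combine with x ≡ 1 (mod 6): gcd(4, 6) = 2, and 1 - 0 = 1 is NOT divisible by 2.
    ⇒ system is inconsistent (no integer solution).

No solution (the system is inconsistent).


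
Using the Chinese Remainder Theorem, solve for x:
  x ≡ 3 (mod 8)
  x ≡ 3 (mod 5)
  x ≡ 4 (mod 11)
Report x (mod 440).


Moduli 8, 5, 11 are pairwise coprime; by CRT there is a unique solution modulo M = 8 · 5 · 11 = 440.
Solve pairwise, accumulating the modulus:
  Start with x ≡ 3 (mod 8).
  Combine with x ≡ 3 (mod 5): since gcd(8, 5) = 1, we get a unique residue mod 40.
    Write x = 3 + 8·t and substitute into x ≡ 3 (mod 5): 8·t ≡ 3 − 3 = 0 (mod 5).
    Reduce coefficients mod 5: 3·t ≡ 0 (mod 5).
    The inverse of 3 mod 5 is 2 (since 3·2 = 6 = 1·5 + 1), so t ≡ 2·0 = 0 ≡ 0 (mod 5).
    Then x = 3 + 8·0 = 3, valid modulo lcm(8, 5) = 40: x ≡ 3 (mod 40).
  Combine with x ≡ 4 (mod 11): since gcd(40, 11) = 1, we get a unique residue mod 440.
    Write x = 3 + 40·t and substitute into x ≡ 4 (mod 11): 40·t ≡ 4 − 3 = 1 (mod 11).
    Reduce coefficients mod 11: 7·t ≡ 1 (mod 11).
    The inverse of 7 mod 11 is 8 (since 7·8 = 56 = 5·11 + 1), so t ≡ 8·1 = 8 ≡ 8 (mod 11).
    Then x = 3 + 40·8 = 323, valid modulo lcm(40, 11) = 440: x ≡ 323 (mod 440).
Verify: 323 mod 8 = 3 ✓, 323 mod 5 = 3 ✓, 323 mod 11 = 4 ✓.

x ≡ 323 (mod 440).


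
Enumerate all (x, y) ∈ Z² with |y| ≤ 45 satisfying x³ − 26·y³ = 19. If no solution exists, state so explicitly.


The equation is x³ - 26y³ = 19. For fixed y, x³ = 26·y³ + 19, so a solution requires the RHS to be a perfect cube.
Strategy: iterate y from -45 to 45, compute RHS = 26·y³ + 19, and check whether it is a (positive or negative) perfect cube.
Check small values of y:
  y = 0: RHS = 19 is not a perfect cube.
  y = 1: RHS = 45 is not a perfect cube.
  y = -1: RHS = -7 is not a perfect cube.
  y = 2: RHS = 227 is not a perfect cube.
  y = -2: RHS = -189 is not a perfect cube.
  y = 3: RHS = 721 is not a perfect cube.
  y = -3: RHS = -683 is not a perfect cube.
Continuing the search up to |y| = 45 finds no solutions either.
No (x, y) in the scanned range satisfies the equation.

No integer solutions with |y| ≤ 45.


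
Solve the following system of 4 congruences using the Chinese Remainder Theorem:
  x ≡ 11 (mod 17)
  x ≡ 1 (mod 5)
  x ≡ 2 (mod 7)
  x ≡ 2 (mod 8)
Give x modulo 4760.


Product of moduli M = 17 · 5 · 7 · 8 = 4760.
Merge one congruence at a time:
  Start: x ≡ 11 (mod 17).
  Combine with x ≡ 1 (mod 5); new modulus lcm = 85.
    Write x = 11 + 17·t and substitute into x ≡ 1 (mod 5): 17·t ≡ 1 − 11 = -10 (mod 5).
    Reduce coefficients mod 5: 2·t ≡ 0 (mod 5).
    The inverse of 2 mod 5 is 3 (since 2·3 = 6 = 1·5 + 1), so t ≡ 3·0 = 0 ≡ 0 (mod 5).
    Then x = 11 + 17·0 = 11, valid modulo lcm(17, 5) = 85: x ≡ 11 (mod 85).
  Combine with x ≡ 2 (mod 7); new modulus lcm = 595.
    Write x = 11 + 85·t and substitute into x ≡ 2 (mod 7): 85·t ≡ 2 − 11 = -9 (mod 7).
    Reduce coefficients mod 7: 1·t ≡ 5 (mod 7).
    So t ≡ 5 (mod 7).
    Then x = 11 + 85·5 = 436, valid modulo lcm(85, 7) = 595: x ≡ 436 (mod 595).
  Combine with x ≡ 2 (mod 8); new modulus lcm = 4760.
    Write x = 436 + 595·t and substitute into x ≡ 2 (mod 8): 595·t ≡ 2 − 436 = -434 (mod 8).
    Reduce coefficients mod 8: 3·t ≡ 6 (mod 8).
    The inverse of 3 mod 8 is 3 (since 3·3 = 9 = 1·8 + 1), so t ≡ 3·6 = 18 ≡ 2 (mod 8).
    Then x = 436 + 595·2 = 1626, valid modulo lcm(595, 8) = 4760: x ≡ 1626 (mod 4760).
Verify against each original: 1626 mod 17 = 11, 1626 mod 5 = 1, 1626 mod 7 = 2, 1626 mod 8 = 2.

x ≡ 1626 (mod 4760).


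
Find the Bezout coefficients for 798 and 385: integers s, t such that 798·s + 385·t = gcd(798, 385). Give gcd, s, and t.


Euclidean algorithm on (798, 385) — divide until remainder is 0:
  798 = 2 · 385 + 28
  385 = 13 · 28 + 21
  28 = 1 · 21 + 7
  21 = 3 · 7 + 0
gcd(798, 385) = 7.
Track Bezout coefficients alongside the remainders: start with r₀ = 798 = a·1 + b·0 (s = 1, t = 0) and r₁ = 385 = a·0 + b·1 (s = 0, t = 1); each new remainder r_{k+1} = r_{k-1} − q_k·r_k inherits s_{k+1} = s_{k-1} − q_k·s_k, t_{k+1} = t_{k-1} − q_k·t_k, so r_k = a·s_k + b·t_k at every step:
  q = 2: r = 28, s = 1 − 2·0 = 1, t = 0 − 2·1 = -2  (check: 798·1 + 385·(-2) = 28)
  q = 13: r = 21, s = 0 − 13·1 = -13, t = 1 − 13·(-2) = 27  (check: 798·(-13) + 385·27 = 21)
  q = 1: r = 7, s = 1 − 1·(-13) = 14, t = -2 − 1·27 = -29  (check: 798·14 + 385·(-29) = 7)
The row with r = 7 (the gcd) gives the Bezout coefficients s = 14, t = -29.
Result: 798 · (14) + 385 · (-29) = 7.

gcd(798, 385) = 7; s = 14, t = -29 (check: 798·14 + 385·(-29) = 7).


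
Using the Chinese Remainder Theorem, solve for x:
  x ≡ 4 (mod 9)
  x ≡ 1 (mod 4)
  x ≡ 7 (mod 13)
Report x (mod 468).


Moduli 9, 4, 13 are pairwise coprime; by CRT there is a unique solution modulo M = 9 · 4 · 13 = 468.
Solve pairwise, accumulating the modulus:
  Start with x ≡ 4 (mod 9).
  Combine with x ≡ 1 (mod 4): since gcd(9, 4) = 1, we get a unique residue mod 36.
    Write x = 4 + 9·t and substitute into x ≡ 1 (mod 4): 9·t ≡ 1 − 4 = -3 (mod 4).
    Reduce coefficients mod 4: 1·t ≡ 1 (mod 4).
    So t ≡ 1 (mod 4).
    Then x = 4 + 9·1 = 13, valid modulo lcm(9, 4) = 36: x ≡ 13 (mod 36).
  Combine with x ≡ 7 (mod 13): since gcd(36, 13) = 1, we get a unique residue mod 468.
    Write x = 13 + 36·t and substitute into x ≡ 7 (mod 13): 36·t ≡ 7 − 13 = -6 (mod 13).
    Reduce coefficients mod 13: 10·t ≡ 7 (mod 13).
    The inverse of 10 mod 13 is 4 (since 10·4 = 40 = 3·13 + 1), so t ≡ 4·7 = 28 ≡ 2 (mod 13).
    Then x = 13 + 36·2 = 85, valid modulo lcm(36, 13) = 468: x ≡ 85 (mod 468).
Verify: 85 mod 9 = 4 ✓, 85 mod 4 = 1 ✓, 85 mod 13 = 7 ✓.

x ≡ 85 (mod 468).


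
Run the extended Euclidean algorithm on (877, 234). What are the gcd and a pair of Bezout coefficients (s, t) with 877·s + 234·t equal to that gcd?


Euclidean algorithm on (877, 234) — divide until remainder is 0:
  877 = 3 · 234 + 175
  234 = 1 · 175 + 59
  175 = 2 · 59 + 57
  59 = 1 · 57 + 2
  57 = 28 · 2 + 1
  2 = 2 · 1 + 0
gcd(877, 234) = 1.
Track Bezout coefficients alongside the remainders: start with r₀ = 877 = a·1 + b·0 (s = 1, t = 0) and r₁ = 234 = a·0 + b·1 (s = 0, t = 1); each new remainder r_{k+1} = r_{k-1} − q_k·r_k inherits s_{k+1} = s_{k-1} − q_k·s_k, t_{k+1} = t_{k-1} − q_k·t_k, so r_k = a·s_k + b·t_k at every step:
  q = 3: r = 175, s = 1 − 3·0 = 1, t = 0 − 3·1 = -3  (check: 877·1 + 234·(-3) = 175)
  q = 1: r = 59, s = 0 − 1·1 = -1, t = 1 − 1·(-3) = 4  (check: 877·(-1) + 234·4 = 59)
  q = 2: r = 57, s = 1 − 2·(-1) = 3, t = -3 − 2·4 = -11  (check: 877·3 + 234·(-11) = 57)
  q = 1: r = 2, s = -1 − 1·3 = -4, t = 4 − 1·(-11) = 15  (check: 877·(-4) + 234·15 = 2)
  q = 28: r = 1, s = 3 − 28·(-4) = 115, t = -11 − 28·15 = -431  (check: 877·115 + 234·(-431) = 1)
The row with r = 1 (the gcd) gives the Bezout coefficients s = 115, t = -431.
Result: 877 · (115) + 234 · (-431) = 1.

gcd(877, 234) = 1; s = 115, t = -431 (check: 877·115 + 234·(-431) = 1).


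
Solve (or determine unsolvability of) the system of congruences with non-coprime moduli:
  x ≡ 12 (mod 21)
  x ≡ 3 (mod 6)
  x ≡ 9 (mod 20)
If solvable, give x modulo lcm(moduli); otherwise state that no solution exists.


Moduli 21, 6, 20 are not pairwise coprime, so CRT works modulo lcm(m_i) when all pairwise compatibility conditions hold.
Pairwise compatibility: gcd(m_i, m_j) must divide a_i - a_j for every pair.
Merge one congruence at a time:
  Start: x ≡ 12 (mod 21).
  Combine with x ≡ 3 (mod 6): gcd(21, 6) = 3; 3 - 12 = -9, which IS divisible by 3, so compatible.
    Write x = 12 + 21·t and substitute into x ≡ 3 (mod 6): 21·t ≡ 3 − 12 = -9 (mod 6).
    Divide the congruence (and modulus) by g = 3: 7·t ≡ -3 (mod 2).
    Reduce coefficients mod 2: 1·t ≡ 1 (mod 2).
    So t ≡ 1 (mod 2).
    Then x = 12 + 21·1 = 33, valid modulo lcm(21, 6) = 42: x ≡ 33 (mod 42).
  Combine with x ≡ 9 (mod 20): gcd(42, 20) = 2; 9 - 33 = -24, which IS divisible by 2, so compatible.
    Write x = 33 + 42·t and substitute into x ≡ 9 (mod 20): 42·t ≡ 9 − 33 = -24 (mod 20).
    Divide the congruence (and modulus) by g = 2: 21·t ≡ -12 (mod 10).
    Reduce coefficients mod 10: 1·t ≡ 8 (mod 10).
    So t ≡ 8 (mod 10).
    Then x = 33 + 42·8 = 369, valid modulo lcm(42, 20) = 420: x ≡ 369 (mod 420).
Verify: 369 mod 21 = 12, 369 mod 6 = 3, 369 mod 20 = 9.

x ≡ 369 (mod 420).


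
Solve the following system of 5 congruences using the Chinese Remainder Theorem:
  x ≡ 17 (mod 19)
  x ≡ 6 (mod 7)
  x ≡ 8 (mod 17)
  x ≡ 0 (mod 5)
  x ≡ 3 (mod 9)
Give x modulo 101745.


Product of moduli M = 19 · 7 · 17 · 5 · 9 = 101745.
Merge one congruence at a time:
  Start: x ≡ 17 (mod 19).
  Combine with x ≡ 6 (mod 7); new modulus lcm = 133.
    Write x = 17 + 19·t and substitute into x ≡ 6 (mod 7): 19·t ≡ 6 − 17 = -11 (mod 7).
    Reduce coefficients mod 7: 5·t ≡ 3 (mod 7).
    The inverse of 5 mod 7 is 3 (since 5·3 = 15 = 2·7 + 1), so t ≡ 3·3 = 9 ≡ 2 (mod 7).
    Then x = 17 + 19·2 = 55, valid modulo lcm(19, 7) = 133: x ≡ 55 (mod 133).
  Combine with x ≡ 8 (mod 17); new modulus lcm = 2261.
    Write x = 55 + 133·t and substitute into x ≡ 8 (mod 17): 133·t ≡ 8 − 55 = -47 (mod 17).
    Reduce coefficients mod 17: 14·t ≡ 4 (mod 17).
    The inverse of 14 mod 17 is 11 (since 14·11 = 154 = 9·17 + 1), so t ≡ 11·4 = 44 ≡ 10 (mod 17).
    Then x = 55 + 133·10 = 1385, valid modulo lcm(133, 17) = 2261: x ≡ 1385 (mod 2261).
  Combine with x ≡ 0 (mod 5); new modulus lcm = 11305.
    Write x = 1385 + 2261·t and substitute into x ≡ 0 (mod 5): 2261·t ≡ 0 − 1385 = -1385 (mod 5).
    Reduce coefficients mod 5: 1·t ≡ 0 (mod 5).
    So t ≡ 0 (mod 5).
    Then x = 1385 + 2261·0 = 1385, valid modulo lcm(2261, 5) = 11305: x ≡ 1385 (mod 11305).
  Combine with x ≡ 3 (mod 9); new modulus lcm = 101745.
    Write x = 1385 + 11305·t and substitute into x ≡ 3 (mod 9): 11305·t ≡ 3 − 1385 = -1382 (mod 9).
    Reduce coefficients mod 9: 1·t ≡ 4 (mod 9).
    So t ≡ 4 (mod 9).
    Then x = 1385 + 11305·4 = 46605, valid modulo lcm(11305, 9) = 101745: x ≡ 46605 (mod 101745).
Verify against each original: 46605 mod 19 = 17, 46605 mod 7 = 6, 46605 mod 17 = 8, 46605 mod 5 = 0, 46605 mod 9 = 3.

x ≡ 46605 (mod 101745).


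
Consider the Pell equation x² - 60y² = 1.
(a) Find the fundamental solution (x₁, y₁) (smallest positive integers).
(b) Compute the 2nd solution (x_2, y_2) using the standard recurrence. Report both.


Step 1: Find the fundamental solution (x₁, y₁) of x² - 60y² = 1.
  Expand √60 as a continued fraction. a₀ = ⌊√60⌋ = 7; iterate m_{k+1} = d_k·a_k − m_k, d_{k+1} = (60 − m_{k+1}²)/d_k, a_{k+1} = ⌊(a₀ + m_{k+1})/d_{k+1}⌋ (starting m₀ = 0, d₀ = 1), with convergents p_k = a_k·p_{k-1} + p_{k-2}, q_k = a_k·q_{k-1} + q_{k-2} (p₋₁ = 1, q₋₁ = 0):
  k = 0: a₀ = 7; p₀/q₀ = 7/1; p₀² − 60·q₀² = 49 − 60 = -11.
  k = 1: m = 7, d = 11, a = ⌊(7 + 7)/11⌋ = 1; p/q = (1·7 + 1)/(1·1 + 0) = 8/1; p² − 60·q² = 64 − 60 = 4.
  k = 2: m = 4, d = 4, a = ⌊(7 + 4)/4⌋ = 2; p/q = (2·8 + 7)/(2·1 + 1) = 23/3; p² − 60·q² = 529 − 540 = -11.
  k = 3: m = 4, d = 11, a = ⌊(7 + 4)/11⌋ = 1; p/q = (1·23 + 8)/(1·3 + 1) = 31/4; p² − 60·q² = 961 − 960 = 1.
  The first convergent with p² − 60·q² = 1 gives the fundamental solution (x₁, y₁) = (31, 4).
Step 2: Apply the recurrence (x_{n+1}, y_{n+1}) = (x₁x_n + 60y₁y_n, x₁y_n + y₁x_n) repeatedly.
  From (x_1, y_1) = (31, 4): x_2 = 31·31 + 60·4·4 = 1921; y_2 = 31·4 + 4·31 = 248.
Step 3: Verify x_2² - 60·y_2² = 3690241 - 3690240 = 1 (should be 1). ✓

(x_1, y_1) = (31, 4); (x_2, y_2) = (1921, 248).


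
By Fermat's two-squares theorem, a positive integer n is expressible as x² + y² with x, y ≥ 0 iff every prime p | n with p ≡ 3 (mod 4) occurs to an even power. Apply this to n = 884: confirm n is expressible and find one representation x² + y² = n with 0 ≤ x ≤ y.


Step 1: Factor n = 884 = 2^2 · 13 · 17.
Step 2: Check the mod-4 condition on each prime factor: 2 = 2 (special); 13 ≡ 1 (mod 4), exponent 1; 17 ≡ 1 (mod 4), exponent 1.
All primes ≡ 3 (mod 4) appear to even exponent (or don't appear), so by the two-squares theorem n IS expressible as a sum of two squares.
Step 3: Build a representation. Group n = k² · m with k = 2 and m = 13 · 17 = 221 (a product of primes ≡ 1 (mod 4)); a representation of m scales to one of n via (k·x)² + (k·y)² = k²(x² + y²). Each prime p ≡ 1 (mod 4) is itself a sum of two squares; find a² by testing p − a² for a perfect square:
  13: 13 − 1² = 12, 13 − 2² = 9 = 3² ⇒ 13 = 2² + 3².
  17: 17 − 1² = 16 = 4² ⇒ 17 = 1² + 4².
  Combine using the Brahmagupta–Fibonacci identity (a² + b²)(c² + d²) = (ac − bd)² + (ad + bc)² = (ac + bd)² + (ad − bc)²:
  13 · 17 = 221: from (2² + 3²)(1² + 4²), take (2·1 − 3·4, 2·4 + 3·1) = (2 − 12, 8 + 3) = (-10, 11); dropping signs (only squares matter) gives (10, 11); check 10² + 11² = 100 + 121 = 221 ✓.
  Scale by k = 2: (2·10, 2·11) = (20, 22).
Step 4: Order so x ≤ y and verify: 20² + 22² = 400 + 484 = 884 = n. ✓

n = 884 = 20² + 22² (one valid representation with x ≤ y).


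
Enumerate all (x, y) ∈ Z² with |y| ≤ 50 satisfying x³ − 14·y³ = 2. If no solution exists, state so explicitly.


The equation is x³ - 14y³ = 2. For fixed y, x³ = 14·y³ + 2, so a solution requires the RHS to be a perfect cube.
Strategy: iterate y from -50 to 50, compute RHS = 14·y³ + 2, and check whether it is a (positive or negative) perfect cube.
Check small values of y:
  y = 0: RHS = 2 is not a perfect cube.
  y = 1: RHS = 16 is not a perfect cube.
  y = -1: RHS = -12 is not a perfect cube.
  y = 2: RHS = 114 is not a perfect cube.
  y = -2: RHS = -110 is not a perfect cube.
  y = 3: RHS = 380 is not a perfect cube.
  y = -3: RHS = -376 is not a perfect cube.
Continuing the search up to |y| = 50 finds no solutions either.
No (x, y) in the scanned range satisfies the equation.

No integer solutions with |y| ≤ 50.


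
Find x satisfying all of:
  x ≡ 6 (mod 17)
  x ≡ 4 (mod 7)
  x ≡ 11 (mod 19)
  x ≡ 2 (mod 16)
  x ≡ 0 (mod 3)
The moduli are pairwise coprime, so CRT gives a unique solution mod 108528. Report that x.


Product of moduli M = 17 · 7 · 19 · 16 · 3 = 108528.
Merge one congruence at a time:
  Start: x ≡ 6 (mod 17).
  Combine with x ≡ 4 (mod 7); new modulus lcm = 119.
    Write x = 6 + 17·t and substitute into x ≡ 4 (mod 7): 17·t ≡ 4 − 6 = -2 (mod 7).
    Reduce coefficients mod 7: 3·t ≡ 5 (mod 7).
    The inverse of 3 mod 7 is 5 (since 3·5 = 15 = 2·7 + 1), so t ≡ 5·5 = 25 ≡ 4 (mod 7).
    Then x = 6 + 17·4 = 74, valid modulo lcm(17, 7) = 119: x ≡ 74 (mod 119).
  Combine with x ≡ 11 (mod 19); new modulus lcm = 2261.
    Write x = 74 + 119·t and substitute into x ≡ 11 (mod 19): 119·t ≡ 11 − 74 = -63 (mod 19).
    Reduce coefficients mod 19: 5·t ≡ 13 (mod 19).
    The inverse of 5 mod 19 is 4 (since 5·4 = 20 = 1·19 + 1), so t ≡ 4·13 = 52 ≡ 14 (mod 19).
    Then x = 74 + 119·14 = 1740, valid modulo lcm(119, 19) = 2261: x ≡ 1740 (mod 2261).
  Combine with x ≡ 2 (mod 16); new modulus lcm = 36176.
    Write x = 1740 + 2261·t and substitute into x ≡ 2 (mod 16): 2261·t ≡ 2 − 1740 = -1738 (mod 16).
    Reduce coefficients mod 16: 5·t ≡ 6 (mod 16).
    The inverse of 5 mod 16 is 13 (since 5·13 = 65 = 4·16 + 1), so t ≡ 13·6 = 78 ≡ 14 (mod 16).
    Then x = 1740 + 2261·14 = 33394, valid modulo lcm(2261, 16) = 36176: x ≡ 33394 (mod 36176).
  Combine with x ≡ 0 (mod 3); new modulus lcm = 108528.
    Write x = 33394 + 36176·t and substitute into x ≡ 0 (mod 3): 36176·t ≡ 0 − 33394 = -33394 (mod 3).
    Reduce coefficients mod 3: 2·t ≡ 2 (mod 3).
    The inverse of 2 mod 3 is 2 (since 2·2 = 4 = 1·3 + 1), so t ≡ 2·2 = 4 ≡ 1 (mod 3).
    Then x = 33394 + 36176·1 = 69570, valid modulo lcm(36176, 3) = 108528: x ≡ 69570 (mod 108528).
Verify against each original: 69570 mod 17 = 6, 69570 mod 7 = 4, 69570 mod 19 = 11, 69570 mod 16 = 2, 69570 mod 3 = 0.

x ≡ 69570 (mod 108528).
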